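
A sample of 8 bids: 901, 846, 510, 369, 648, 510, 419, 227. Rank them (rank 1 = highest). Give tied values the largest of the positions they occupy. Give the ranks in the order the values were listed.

Sorted (descending): 901, 846, 648, 510, 510, 419, 369, 227
The 2 values of 510 occupy positions 4–5 → each gets rank 5.

1, 2, 5, 7, 3, 5, 6, 8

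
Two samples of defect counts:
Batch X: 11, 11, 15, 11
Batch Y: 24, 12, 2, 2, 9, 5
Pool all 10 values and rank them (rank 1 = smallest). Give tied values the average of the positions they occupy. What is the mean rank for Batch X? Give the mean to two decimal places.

6.75

Sorted (ascending): 2, 2, 5, 9, 11, 11, 11, 12, 15, 24
The 2 values of 2 occupy positions 1–2 → average rank (1+2)/2 = 1.5.
The 3 values of 11 occupy positions 5–7 → average rank 6.
Batch X values → pooled ranks: 11→6, 11→6, 15→9, 11→6
Mean rank = (6 + 6 + 9 + 6) / 4 = 6.75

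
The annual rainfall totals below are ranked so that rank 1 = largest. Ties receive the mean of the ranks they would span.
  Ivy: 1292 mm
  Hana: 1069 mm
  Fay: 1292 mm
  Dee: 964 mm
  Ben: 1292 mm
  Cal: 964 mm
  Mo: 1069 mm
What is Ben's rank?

Sorted (descending): 1292, 1292, 1292, 1069, 1069, 964, 964
The 3 values of 1292 occupy positions 1–3 → average rank 2.
The 2 values of 1069 occupy positions 4–5 → average rank (4+5)/2 = 4.5.
The 2 values of 964 occupy positions 6–7 → average rank (6+7)/2 = 6.5.
Ben has value 1292 mm → rank 2.

2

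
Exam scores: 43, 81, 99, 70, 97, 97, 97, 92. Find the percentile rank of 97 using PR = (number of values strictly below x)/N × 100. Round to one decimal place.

N = 8.
Strictly below 97: 4. Equal to 97: 3.
PR = 4/8 × 100 = 50.0

50.0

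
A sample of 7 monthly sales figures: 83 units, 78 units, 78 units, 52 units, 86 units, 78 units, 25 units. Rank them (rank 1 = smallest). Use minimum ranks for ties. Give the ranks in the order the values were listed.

Sorted (ascending): 25, 52, 78, 78, 78, 83, 86
The 3 values of 78 occupy positions 3–5 → each gets rank 3.

6, 3, 3, 2, 7, 3, 1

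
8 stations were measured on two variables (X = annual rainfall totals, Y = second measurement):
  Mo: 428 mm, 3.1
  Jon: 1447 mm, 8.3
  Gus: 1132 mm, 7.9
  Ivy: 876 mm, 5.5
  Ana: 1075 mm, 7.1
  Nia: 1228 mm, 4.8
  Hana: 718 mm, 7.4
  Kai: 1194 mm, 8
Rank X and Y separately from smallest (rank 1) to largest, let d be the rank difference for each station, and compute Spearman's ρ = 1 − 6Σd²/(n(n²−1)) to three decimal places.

Ranks of variable 1: 1, 8, 5, 3, 4, 7, 2, 6
Ranks of variable 2: 1, 8, 6, 3, 4, 2, 5, 7
d = r₁ − r₂: 0, 0, -1, 0, 0, 5, -3, -1
d²: 0, 0, 1, 0, 0, 25, 9, 1; Σd² = 36
ρ = 1 − 6·36/(8·63) = 1 − 216/504 = 0.571

0.571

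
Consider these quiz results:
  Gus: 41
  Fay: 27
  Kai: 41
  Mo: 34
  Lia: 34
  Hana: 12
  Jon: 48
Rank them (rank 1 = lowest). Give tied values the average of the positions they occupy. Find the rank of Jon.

Sorted (ascending): 12, 27, 34, 34, 41, 41, 48
The 2 values of 34 occupy positions 3–4 → average rank (3+4)/2 = 3.5.
The 2 values of 41 occupy positions 5–6 → average rank (5+6)/2 = 5.5.
Jon has value 48 → rank 7.

7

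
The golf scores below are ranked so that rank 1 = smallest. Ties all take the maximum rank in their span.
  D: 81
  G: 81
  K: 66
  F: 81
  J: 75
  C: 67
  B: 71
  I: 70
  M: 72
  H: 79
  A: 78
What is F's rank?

Sorted (ascending): 66, 67, 70, 71, 72, 75, 78, 79, 81, 81, 81
The 3 values of 81 occupy positions 9–11 → each gets rank 11.
F has value 81 → rank 11.

11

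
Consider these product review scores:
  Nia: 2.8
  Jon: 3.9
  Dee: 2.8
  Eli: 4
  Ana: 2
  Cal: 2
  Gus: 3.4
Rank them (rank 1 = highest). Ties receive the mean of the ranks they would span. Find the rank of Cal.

Sorted (descending): 4, 3.9, 3.4, 2.8, 2.8, 2, 2
The 2 values of 2.8 occupy positions 4–5 → average rank (4+5)/2 = 4.5.
The 2 values of 2 occupy positions 6–7 → average rank (6+7)/2 = 6.5.
Cal has value 2 → rank 6.5.

6.5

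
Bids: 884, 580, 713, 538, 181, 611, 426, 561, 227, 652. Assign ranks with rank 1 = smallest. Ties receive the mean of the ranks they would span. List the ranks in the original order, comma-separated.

10, 6, 9, 4, 1, 7, 3, 5, 2, 8

Sorted (ascending): 181, 227, 426, 538, 561, 580, 611, 652, 713, 884
No ties — each value takes its position as its rank.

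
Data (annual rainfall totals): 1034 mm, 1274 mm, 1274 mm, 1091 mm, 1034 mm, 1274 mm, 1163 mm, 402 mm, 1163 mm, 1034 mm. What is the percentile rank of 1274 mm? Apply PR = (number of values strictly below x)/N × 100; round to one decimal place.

70.0

N = 10.
Strictly below 1274: 7. Equal to 1274: 3.
PR = 7/10 × 100 = 70.0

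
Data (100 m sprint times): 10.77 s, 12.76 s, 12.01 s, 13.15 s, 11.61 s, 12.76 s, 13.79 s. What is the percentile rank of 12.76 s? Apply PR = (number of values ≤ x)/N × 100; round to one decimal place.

71.4

N = 7.
Strictly below 12.76: 3. Equal to 12.76: 2.
PR = 5/7 × 100 = 71.4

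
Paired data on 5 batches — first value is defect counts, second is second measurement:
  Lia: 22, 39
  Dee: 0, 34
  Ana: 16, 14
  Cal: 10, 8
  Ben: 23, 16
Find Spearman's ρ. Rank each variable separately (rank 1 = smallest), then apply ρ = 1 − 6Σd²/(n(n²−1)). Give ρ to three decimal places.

0.200

Ranks of variable 1: 4, 1, 3, 2, 5
Ranks of variable 2: 5, 4, 2, 1, 3
d = r₁ − r₂: -1, -3, 1, 1, 2
d²: 1, 9, 1, 1, 4; Σd² = 16
ρ = 1 − 6·16/(5·24) = 1 − 96/120 = 0.200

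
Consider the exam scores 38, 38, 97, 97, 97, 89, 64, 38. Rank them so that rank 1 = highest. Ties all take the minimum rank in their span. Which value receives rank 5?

64

Sorted (descending): 97, 97, 97, 89, 64, 38, 38, 38
The 3 values of 97 occupy positions 1–3 → each gets rank 1.
The 3 values of 38 occupy positions 6–8 → each gets rank 6.
Rank 5 → value 64.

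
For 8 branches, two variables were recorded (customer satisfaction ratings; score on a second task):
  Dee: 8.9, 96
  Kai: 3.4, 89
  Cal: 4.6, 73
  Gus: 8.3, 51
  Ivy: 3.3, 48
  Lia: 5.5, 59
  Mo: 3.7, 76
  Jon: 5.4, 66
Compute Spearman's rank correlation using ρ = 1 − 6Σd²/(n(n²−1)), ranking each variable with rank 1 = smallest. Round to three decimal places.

Ranks of variable 1: 8, 2, 4, 7, 1, 6, 3, 5
Ranks of variable 2: 8, 7, 5, 2, 1, 3, 6, 4
d = r₁ − r₂: 0, -5, -1, 5, 0, 3, -3, 1
d²: 0, 25, 1, 25, 0, 9, 9, 1; Σd² = 70
ρ = 1 − 6·70/(8·63) = 1 − 420/504 = 0.167

0.167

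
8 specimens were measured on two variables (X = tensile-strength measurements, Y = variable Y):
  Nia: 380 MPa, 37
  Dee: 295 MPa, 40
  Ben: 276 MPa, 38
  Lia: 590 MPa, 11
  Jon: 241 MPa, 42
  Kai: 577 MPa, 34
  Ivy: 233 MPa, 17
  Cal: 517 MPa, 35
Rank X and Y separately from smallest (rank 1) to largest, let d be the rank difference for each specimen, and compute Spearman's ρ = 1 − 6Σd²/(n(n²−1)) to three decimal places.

Ranks of variable 1: 5, 4, 3, 8, 2, 7, 1, 6
Ranks of variable 2: 5, 7, 6, 1, 8, 3, 2, 4
d = r₁ − r₂: 0, -3, -3, 7, -6, 4, -1, 2
d²: 0, 9, 9, 49, 36, 16, 1, 4; Σd² = 124
ρ = 1 − 6·124/(8·63) = 1 − 744/504 = -0.476

-0.476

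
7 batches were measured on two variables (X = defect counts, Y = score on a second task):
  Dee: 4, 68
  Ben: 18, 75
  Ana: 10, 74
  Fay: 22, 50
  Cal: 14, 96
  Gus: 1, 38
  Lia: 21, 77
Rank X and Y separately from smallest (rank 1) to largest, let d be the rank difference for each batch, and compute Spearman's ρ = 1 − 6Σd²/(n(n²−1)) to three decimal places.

Ranks of variable 1: 2, 5, 3, 7, 4, 1, 6
Ranks of variable 2: 3, 5, 4, 2, 7, 1, 6
d = r₁ − r₂: -1, 0, -1, 5, -3, 0, 0
d²: 1, 0, 1, 25, 9, 0, 0; Σd² = 36
ρ = 1 − 6·36/(7·48) = 1 − 216/336 = 0.357

0.357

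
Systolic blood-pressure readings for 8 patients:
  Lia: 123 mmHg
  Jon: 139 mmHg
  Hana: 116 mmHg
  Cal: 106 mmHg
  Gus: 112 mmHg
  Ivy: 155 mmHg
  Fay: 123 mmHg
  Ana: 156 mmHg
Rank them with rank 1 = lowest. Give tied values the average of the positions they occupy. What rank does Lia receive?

4.5

Sorted (ascending): 106, 112, 116, 123, 123, 139, 155, 156
The 2 values of 123 occupy positions 4–5 → average rank (4+5)/2 = 4.5.
Lia has value 123 mmHg → rank 4.5.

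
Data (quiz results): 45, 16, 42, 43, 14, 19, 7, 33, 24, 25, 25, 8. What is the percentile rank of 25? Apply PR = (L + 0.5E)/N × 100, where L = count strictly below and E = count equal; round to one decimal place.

58.3

N = 12.
Strictly below 25: 6. Equal to 25: 2.
PR = (6 + 0.5·2)/12 × 100 = 58.3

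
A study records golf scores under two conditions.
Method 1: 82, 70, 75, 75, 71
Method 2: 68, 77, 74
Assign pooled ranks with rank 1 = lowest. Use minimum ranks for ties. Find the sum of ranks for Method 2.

Sorted (ascending): 68, 70, 71, 74, 75, 75, 77, 82
The 2 values of 75 occupy positions 5–6 → each gets rank 5.
Method 2 values → pooled ranks: 68→1, 77→7, 74→4
Rank sum = 1 + 7 + 4 = 12

12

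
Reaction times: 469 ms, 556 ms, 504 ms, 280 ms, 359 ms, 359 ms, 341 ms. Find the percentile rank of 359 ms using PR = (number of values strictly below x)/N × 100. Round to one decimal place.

N = 7.
Strictly below 359: 2. Equal to 359: 2.
PR = 2/7 × 100 = 28.6

28.6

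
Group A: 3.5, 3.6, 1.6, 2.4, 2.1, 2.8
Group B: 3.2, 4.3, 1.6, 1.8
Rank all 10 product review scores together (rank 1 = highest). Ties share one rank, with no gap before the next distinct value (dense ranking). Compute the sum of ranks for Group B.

Sorted (descending): 4.3, 3.6, 3.5, 3.2, 2.8, 2.4, 2.1, 1.8, 1.6, 1.6
The 2 values of 1.6 share dense rank 9.
Remaining distinct values take the next consecutive integers.
Group B values → pooled ranks: 3.2→4, 4.3→1, 1.6→9, 1.8→8
Rank sum = 4 + 1 + 9 + 8 = 22

22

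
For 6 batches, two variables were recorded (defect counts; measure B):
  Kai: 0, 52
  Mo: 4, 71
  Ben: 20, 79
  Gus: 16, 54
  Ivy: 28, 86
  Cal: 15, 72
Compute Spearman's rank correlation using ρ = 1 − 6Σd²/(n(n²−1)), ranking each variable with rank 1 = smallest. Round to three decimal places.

Ranks of variable 1: 1, 2, 5, 4, 6, 3
Ranks of variable 2: 1, 3, 5, 2, 6, 4
d = r₁ − r₂: 0, -1, 0, 2, 0, -1
d²: 0, 1, 0, 4, 0, 1; Σd² = 6
ρ = 1 − 6·6/(6·35) = 1 − 36/210 = 0.829

0.829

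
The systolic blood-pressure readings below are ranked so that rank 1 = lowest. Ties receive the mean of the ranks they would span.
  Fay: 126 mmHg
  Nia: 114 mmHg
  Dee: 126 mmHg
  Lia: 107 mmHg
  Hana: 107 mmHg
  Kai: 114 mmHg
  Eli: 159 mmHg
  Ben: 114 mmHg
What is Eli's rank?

8

Sorted (ascending): 107, 107, 114, 114, 114, 126, 126, 159
The 2 values of 107 occupy positions 1–2 → average rank (1+2)/2 = 1.5.
The 3 values of 114 occupy positions 3–5 → average rank 4.
The 2 values of 126 occupy positions 6–7 → average rank (6+7)/2 = 6.5.
Eli has value 159 mmHg → rank 8.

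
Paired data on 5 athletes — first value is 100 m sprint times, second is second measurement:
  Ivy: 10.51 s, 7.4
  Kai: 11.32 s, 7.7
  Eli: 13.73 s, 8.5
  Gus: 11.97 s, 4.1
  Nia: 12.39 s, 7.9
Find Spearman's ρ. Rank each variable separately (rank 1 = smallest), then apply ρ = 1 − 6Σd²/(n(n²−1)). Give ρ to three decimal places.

Ranks of variable 1: 1, 2, 5, 3, 4
Ranks of variable 2: 2, 3, 5, 1, 4
d = r₁ − r₂: -1, -1, 0, 2, 0
d²: 1, 1, 0, 4, 0; Σd² = 6
ρ = 1 − 6·6/(5·24) = 1 − 36/120 = 0.700

0.700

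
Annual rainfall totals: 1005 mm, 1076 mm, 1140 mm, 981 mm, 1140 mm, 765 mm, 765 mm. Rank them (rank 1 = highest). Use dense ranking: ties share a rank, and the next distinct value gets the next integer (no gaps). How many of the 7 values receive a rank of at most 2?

3

Sorted (descending): 1140, 1140, 1076, 1005, 981, 765, 765
The 2 values of 1140 share dense rank 1.
The 2 values of 765 share dense rank 5.
Remaining distinct values take the next consecutive integers.
Ranks ≤ 2: {1, 1, 2} → 3 values.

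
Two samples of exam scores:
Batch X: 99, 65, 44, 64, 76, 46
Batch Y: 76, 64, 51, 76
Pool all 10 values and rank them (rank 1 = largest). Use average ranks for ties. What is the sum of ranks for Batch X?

Sorted (descending): 99, 76, 76, 76, 65, 64, 64, 51, 46, 44
The 3 values of 76 occupy positions 2–4 → average rank 3.
The 2 values of 64 occupy positions 6–7 → average rank (6+7)/2 = 6.5.
Batch X values → pooled ranks: 99→1, 65→5, 44→10, 64→6.5, 76→3, 46→9
Rank sum = 1 + 5 + 10 + 6.5 + 3 + 9 = 34.5

34.5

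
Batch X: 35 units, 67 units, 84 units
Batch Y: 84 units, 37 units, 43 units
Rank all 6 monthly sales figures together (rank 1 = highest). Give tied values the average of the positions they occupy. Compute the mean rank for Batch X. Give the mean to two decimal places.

3.50

Sorted (descending): 84, 84, 67, 43, 37, 35
The 2 values of 84 occupy positions 1–2 → average rank (1+2)/2 = 1.5.
Batch X values → pooled ranks: 35→6, 67→3, 84→1.5
Mean rank = (6 + 3 + 1.5) / 3 = 3.50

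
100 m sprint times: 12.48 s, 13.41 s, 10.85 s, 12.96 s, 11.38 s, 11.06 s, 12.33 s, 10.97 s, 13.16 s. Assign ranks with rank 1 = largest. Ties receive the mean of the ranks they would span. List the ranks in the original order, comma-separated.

Sorted (descending): 13.41, 13.16, 12.96, 12.48, 12.33, 11.38, 11.06, 10.97, 10.85
No ties — each value takes its position as its rank.

4, 1, 9, 3, 6, 7, 5, 8, 2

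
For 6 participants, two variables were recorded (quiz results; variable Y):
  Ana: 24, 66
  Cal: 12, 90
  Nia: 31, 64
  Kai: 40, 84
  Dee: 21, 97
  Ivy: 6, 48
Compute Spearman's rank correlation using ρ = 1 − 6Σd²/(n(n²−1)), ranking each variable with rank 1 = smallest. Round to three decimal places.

0.086

Ranks of variable 1: 4, 2, 5, 6, 3, 1
Ranks of variable 2: 3, 5, 2, 4, 6, 1
d = r₁ − r₂: 1, -3, 3, 2, -3, 0
d²: 1, 9, 9, 4, 9, 0; Σd² = 32
ρ = 1 − 6·32/(6·35) = 1 − 192/210 = 0.086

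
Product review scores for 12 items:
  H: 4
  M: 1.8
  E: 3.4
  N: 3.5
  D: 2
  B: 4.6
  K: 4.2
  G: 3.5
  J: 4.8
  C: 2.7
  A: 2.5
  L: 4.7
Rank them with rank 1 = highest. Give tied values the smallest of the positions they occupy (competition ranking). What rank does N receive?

Sorted (descending): 4.8, 4.7, 4.6, 4.2, 4, 3.5, 3.5, 3.4, 2.7, 2.5, 2, 1.8
The 2 values of 3.5 occupy positions 6–7 → each gets rank 6.
N has value 3.5 → rank 6.

6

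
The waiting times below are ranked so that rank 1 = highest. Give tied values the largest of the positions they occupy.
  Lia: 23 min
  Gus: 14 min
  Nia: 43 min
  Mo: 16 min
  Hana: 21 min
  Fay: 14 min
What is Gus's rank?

Sorted (descending): 43, 23, 21, 16, 14, 14
The 2 values of 14 occupy positions 5–6 → each gets rank 6.
Gus has value 14 min → rank 6.

6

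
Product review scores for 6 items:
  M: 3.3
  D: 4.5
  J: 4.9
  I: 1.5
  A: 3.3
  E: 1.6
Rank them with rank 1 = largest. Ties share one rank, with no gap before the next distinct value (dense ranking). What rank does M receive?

Sorted (descending): 4.9, 4.5, 3.3, 3.3, 1.6, 1.5
The 2 values of 3.3 share dense rank 3.
Remaining distinct values take the next consecutive integers.
M has value 3.3 → rank 3.

3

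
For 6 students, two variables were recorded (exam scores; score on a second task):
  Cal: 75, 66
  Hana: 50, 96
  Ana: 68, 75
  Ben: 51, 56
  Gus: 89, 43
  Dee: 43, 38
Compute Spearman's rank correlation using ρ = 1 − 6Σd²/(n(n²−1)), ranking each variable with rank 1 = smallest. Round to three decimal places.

Ranks of variable 1: 5, 2, 4, 3, 6, 1
Ranks of variable 2: 4, 6, 5, 3, 2, 1
d = r₁ − r₂: 1, -4, -1, 0, 4, 0
d²: 1, 16, 1, 0, 16, 0; Σd² = 34
ρ = 1 − 6·34/(6·35) = 1 − 204/210 = 0.029

0.029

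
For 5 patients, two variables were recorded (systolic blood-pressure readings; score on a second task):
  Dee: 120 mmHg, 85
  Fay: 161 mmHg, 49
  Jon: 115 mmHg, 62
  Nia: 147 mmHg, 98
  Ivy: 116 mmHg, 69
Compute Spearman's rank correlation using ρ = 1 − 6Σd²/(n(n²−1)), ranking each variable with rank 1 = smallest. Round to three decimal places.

0.000

Ranks of variable 1: 3, 5, 1, 4, 2
Ranks of variable 2: 4, 1, 2, 5, 3
d = r₁ − r₂: -1, 4, -1, -1, -1
d²: 1, 16, 1, 1, 1; Σd² = 20
ρ = 1 − 6·20/(5·24) = 1 − 120/120 = 0.000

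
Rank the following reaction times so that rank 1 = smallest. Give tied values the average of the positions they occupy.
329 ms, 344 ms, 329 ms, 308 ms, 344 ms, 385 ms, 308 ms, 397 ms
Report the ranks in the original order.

3.5, 5.5, 3.5, 1.5, 5.5, 7, 1.5, 8

Sorted (ascending): 308, 308, 329, 329, 344, 344, 385, 397
The 2 values of 308 occupy positions 1–2 → average rank (1+2)/2 = 1.5.
The 2 values of 329 occupy positions 3–4 → average rank (3+4)/2 = 3.5.
The 2 values of 344 occupy positions 5–6 → average rank (5+6)/2 = 5.5.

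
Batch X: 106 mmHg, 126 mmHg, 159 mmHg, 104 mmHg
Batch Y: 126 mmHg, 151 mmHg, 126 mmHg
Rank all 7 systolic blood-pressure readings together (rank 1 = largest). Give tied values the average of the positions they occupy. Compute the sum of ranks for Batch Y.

10

Sorted (descending): 159, 151, 126, 126, 126, 106, 104
The 3 values of 126 occupy positions 3–5 → average rank 4.
Batch Y values → pooled ranks: 126→4, 151→2, 126→4
Rank sum = 4 + 2 + 4 = 10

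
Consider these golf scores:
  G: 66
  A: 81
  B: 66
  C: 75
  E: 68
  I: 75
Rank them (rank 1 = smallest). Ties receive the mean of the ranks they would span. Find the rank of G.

1.5

Sorted (ascending): 66, 66, 68, 75, 75, 81
The 2 values of 66 occupy positions 1–2 → average rank (1+2)/2 = 1.5.
The 2 values of 75 occupy positions 4–5 → average rank (4+5)/2 = 4.5.
G has value 66 → rank 1.5.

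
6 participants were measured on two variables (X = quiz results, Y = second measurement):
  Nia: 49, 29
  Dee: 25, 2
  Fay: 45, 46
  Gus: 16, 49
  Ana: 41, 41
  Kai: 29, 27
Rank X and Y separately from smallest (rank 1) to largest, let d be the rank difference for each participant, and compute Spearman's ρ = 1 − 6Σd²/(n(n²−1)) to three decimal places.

Ranks of variable 1: 6, 2, 5, 1, 4, 3
Ranks of variable 2: 3, 1, 5, 6, 4, 2
d = r₁ − r₂: 3, 1, 0, -5, 0, 1
d²: 9, 1, 0, 25, 0, 1; Σd² = 36
ρ = 1 − 6·36/(6·35) = 1 − 216/210 = -0.029

-0.029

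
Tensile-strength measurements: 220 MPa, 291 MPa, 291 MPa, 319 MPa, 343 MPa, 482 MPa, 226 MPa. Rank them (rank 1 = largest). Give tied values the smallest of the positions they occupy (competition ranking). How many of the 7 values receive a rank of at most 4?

5

Sorted (descending): 482, 343, 319, 291, 291, 226, 220
The 2 values of 291 occupy positions 4–5 → each gets rank 4.
Ranks ≤ 4: {1, 2, 3, 4, 4} → 5 values.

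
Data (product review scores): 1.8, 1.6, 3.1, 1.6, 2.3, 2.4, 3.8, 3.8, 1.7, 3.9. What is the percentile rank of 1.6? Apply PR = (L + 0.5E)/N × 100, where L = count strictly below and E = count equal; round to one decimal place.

10.0

N = 10.
Strictly below 1.6: 0. Equal to 1.6: 2.
PR = (0 + 0.5·2)/10 × 100 = 10.0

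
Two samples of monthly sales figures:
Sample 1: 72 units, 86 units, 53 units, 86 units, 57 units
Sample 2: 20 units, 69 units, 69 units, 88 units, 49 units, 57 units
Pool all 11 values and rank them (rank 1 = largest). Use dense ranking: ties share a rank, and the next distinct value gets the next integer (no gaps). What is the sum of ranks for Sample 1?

Sorted (descending): 88, 86, 86, 72, 69, 69, 57, 57, 53, 49, 20
The 2 values of 86 share dense rank 2.
The 2 values of 69 share dense rank 4.
The 2 values of 57 share dense rank 5.
Remaining distinct values take the next consecutive integers.
Sample 1 values → pooled ranks: 72→3, 86→2, 53→6, 86→2, 57→5
Rank sum = 3 + 2 + 6 + 2 + 5 = 18

18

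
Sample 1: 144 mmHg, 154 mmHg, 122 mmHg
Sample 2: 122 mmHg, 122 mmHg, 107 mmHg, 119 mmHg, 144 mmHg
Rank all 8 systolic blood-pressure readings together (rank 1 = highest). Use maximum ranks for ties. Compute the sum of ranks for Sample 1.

Sorted (descending): 154, 144, 144, 122, 122, 122, 119, 107
The 2 values of 144 occupy positions 2–3 → each gets rank 3.
The 3 values of 122 occupy positions 4–6 → each gets rank 6.
Sample 1 values → pooled ranks: 144→3, 154→1, 122→6
Rank sum = 3 + 1 + 6 = 10

10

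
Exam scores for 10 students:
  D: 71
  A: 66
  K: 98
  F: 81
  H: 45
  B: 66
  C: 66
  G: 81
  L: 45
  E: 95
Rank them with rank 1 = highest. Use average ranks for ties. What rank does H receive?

9.5

Sorted (descending): 98, 95, 81, 81, 71, 66, 66, 66, 45, 45
The 2 values of 81 occupy positions 3–4 → average rank (3+4)/2 = 3.5.
The 3 values of 66 occupy positions 6–8 → average rank 7.
The 2 values of 45 occupy positions 9–10 → average rank (9+10)/2 = 9.5.
H has value 45 → rank 9.5.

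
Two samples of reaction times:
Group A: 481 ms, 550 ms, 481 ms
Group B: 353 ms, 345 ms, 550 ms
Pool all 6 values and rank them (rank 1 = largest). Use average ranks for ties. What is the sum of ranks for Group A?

8.5

Sorted (descending): 550, 550, 481, 481, 353, 345
The 2 values of 550 occupy positions 1–2 → average rank (1+2)/2 = 1.5.
The 2 values of 481 occupy positions 3–4 → average rank (3+4)/2 = 3.5.
Group A values → pooled ranks: 481→3.5, 550→1.5, 481→3.5
Rank sum = 3.5 + 1.5 + 3.5 = 8.5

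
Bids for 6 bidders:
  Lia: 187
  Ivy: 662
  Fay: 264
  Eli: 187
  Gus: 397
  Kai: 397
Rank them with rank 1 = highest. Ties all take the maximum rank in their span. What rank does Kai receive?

Sorted (descending): 662, 397, 397, 264, 187, 187
The 2 values of 397 occupy positions 2–3 → each gets rank 3.
The 2 values of 187 occupy positions 5–6 → each gets rank 6.
Kai has value 397 → rank 3.

3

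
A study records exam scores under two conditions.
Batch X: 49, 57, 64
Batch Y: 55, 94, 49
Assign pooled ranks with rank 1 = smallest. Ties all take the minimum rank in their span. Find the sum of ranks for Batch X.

10

Sorted (ascending): 49, 49, 55, 57, 64, 94
The 2 values of 49 occupy positions 1–2 → each gets rank 1.
Batch X values → pooled ranks: 49→1, 57→4, 64→5
Rank sum = 1 + 4 + 5 = 10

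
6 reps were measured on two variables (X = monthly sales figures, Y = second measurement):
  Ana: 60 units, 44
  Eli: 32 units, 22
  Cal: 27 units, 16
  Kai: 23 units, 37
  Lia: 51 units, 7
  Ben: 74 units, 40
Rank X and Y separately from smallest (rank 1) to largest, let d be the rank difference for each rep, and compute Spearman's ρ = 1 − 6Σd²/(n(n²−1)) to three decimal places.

0.429

Ranks of variable 1: 5, 3, 2, 1, 4, 6
Ranks of variable 2: 6, 3, 2, 4, 1, 5
d = r₁ − r₂: -1, 0, 0, -3, 3, 1
d²: 1, 0, 0, 9, 9, 1; Σd² = 20
ρ = 1 − 6·20/(6·35) = 1 − 120/210 = 0.429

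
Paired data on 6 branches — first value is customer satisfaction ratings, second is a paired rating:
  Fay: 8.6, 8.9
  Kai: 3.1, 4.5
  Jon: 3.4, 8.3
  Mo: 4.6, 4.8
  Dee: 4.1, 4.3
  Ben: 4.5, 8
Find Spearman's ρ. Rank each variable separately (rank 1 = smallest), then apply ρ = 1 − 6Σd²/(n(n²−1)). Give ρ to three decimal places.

Ranks of variable 1: 6, 1, 2, 5, 3, 4
Ranks of variable 2: 6, 2, 5, 3, 1, 4
d = r₁ − r₂: 0, -1, -3, 2, 2, 0
d²: 0, 1, 9, 4, 4, 0; Σd² = 18
ρ = 1 − 6·18/(6·35) = 1 − 108/210 = 0.486

0.486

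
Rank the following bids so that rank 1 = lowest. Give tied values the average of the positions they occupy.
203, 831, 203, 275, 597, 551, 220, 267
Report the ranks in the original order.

1.5, 8, 1.5, 5, 7, 6, 3, 4

Sorted (ascending): 203, 203, 220, 267, 275, 551, 597, 831
The 2 values of 203 occupy positions 1–2 → average rank (1+2)/2 = 1.5.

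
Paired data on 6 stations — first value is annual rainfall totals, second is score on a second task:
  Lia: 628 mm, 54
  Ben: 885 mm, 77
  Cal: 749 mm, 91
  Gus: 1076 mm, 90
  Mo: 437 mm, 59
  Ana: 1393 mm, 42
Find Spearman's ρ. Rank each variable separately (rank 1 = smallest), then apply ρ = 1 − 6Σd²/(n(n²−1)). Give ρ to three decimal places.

-0.086

Ranks of variable 1: 2, 4, 3, 5, 1, 6
Ranks of variable 2: 2, 4, 6, 5, 3, 1
d = r₁ − r₂: 0, 0, -3, 0, -2, 5
d²: 0, 0, 9, 0, 4, 25; Σd² = 38
ρ = 1 − 6·38/(6·35) = 1 − 228/210 = -0.086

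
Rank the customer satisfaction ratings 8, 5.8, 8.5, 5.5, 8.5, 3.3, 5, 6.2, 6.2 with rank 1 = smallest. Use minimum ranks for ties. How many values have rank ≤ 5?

6

Sorted (ascending): 3.3, 5, 5.5, 5.8, 6.2, 6.2, 8, 8.5, 8.5
The 2 values of 6.2 occupy positions 5–6 → each gets rank 5.
The 2 values of 8.5 occupy positions 8–9 → each gets rank 8.
Ranks ≤ 5: {1, 2, 3, 4, 5, 5} → 6 values.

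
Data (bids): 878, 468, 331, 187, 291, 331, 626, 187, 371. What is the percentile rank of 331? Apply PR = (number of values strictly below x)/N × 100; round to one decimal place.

33.3

N = 9.
Strictly below 331: 3. Equal to 331: 2.
PR = 3/9 × 100 = 33.3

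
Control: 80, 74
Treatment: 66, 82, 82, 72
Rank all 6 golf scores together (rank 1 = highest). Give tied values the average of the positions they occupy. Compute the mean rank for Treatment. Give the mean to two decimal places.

Sorted (descending): 82, 82, 80, 74, 72, 66
The 2 values of 82 occupy positions 1–2 → average rank (1+2)/2 = 1.5.
Treatment values → pooled ranks: 66→6, 82→1.5, 82→1.5, 72→5
Mean rank = (6 + 1.5 + 1.5 + 5) / 4 = 3.50

3.50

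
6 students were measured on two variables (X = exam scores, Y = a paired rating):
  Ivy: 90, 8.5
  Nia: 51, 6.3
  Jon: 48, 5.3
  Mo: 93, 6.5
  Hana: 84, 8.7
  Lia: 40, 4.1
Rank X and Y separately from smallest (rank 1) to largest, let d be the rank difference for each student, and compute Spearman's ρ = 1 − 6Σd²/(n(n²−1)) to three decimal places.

Ranks of variable 1: 5, 3, 2, 6, 4, 1
Ranks of variable 2: 5, 3, 2, 4, 6, 1
d = r₁ − r₂: 0, 0, 0, 2, -2, 0
d²: 0, 0, 0, 4, 4, 0; Σd² = 8
ρ = 1 − 6·8/(6·35) = 1 − 48/210 = 0.771

0.771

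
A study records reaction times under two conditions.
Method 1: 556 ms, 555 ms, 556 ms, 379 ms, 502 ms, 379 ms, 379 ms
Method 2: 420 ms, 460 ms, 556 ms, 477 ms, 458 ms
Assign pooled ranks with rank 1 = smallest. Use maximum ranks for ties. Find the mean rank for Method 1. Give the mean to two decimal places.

Sorted (ascending): 379, 379, 379, 420, 458, 460, 477, 502, 555, 556, 556, 556
The 3 values of 379 occupy positions 1–3 → each gets rank 3.
The 3 values of 556 occupy positions 10–12 → each gets rank 12.
Method 1 values → pooled ranks: 556→12, 555→9, 556→12, 379→3, 502→8, 379→3, 379→3
Mean rank = (12 + 9 + 12 + 3 + 8 + 3 + 3) / 7 = 7.14

7.14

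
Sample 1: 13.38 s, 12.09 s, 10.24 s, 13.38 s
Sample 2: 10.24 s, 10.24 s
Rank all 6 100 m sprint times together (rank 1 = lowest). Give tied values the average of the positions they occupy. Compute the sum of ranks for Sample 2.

4

Sorted (ascending): 10.24, 10.24, 10.24, 12.09, 13.38, 13.38
The 3 values of 10.24 occupy positions 1–3 → average rank 2.
The 2 values of 13.38 occupy positions 5–6 → average rank (5+6)/2 = 5.5.
Sample 2 values → pooled ranks: 10.24→2, 10.24→2
Rank sum = 2 + 2 = 4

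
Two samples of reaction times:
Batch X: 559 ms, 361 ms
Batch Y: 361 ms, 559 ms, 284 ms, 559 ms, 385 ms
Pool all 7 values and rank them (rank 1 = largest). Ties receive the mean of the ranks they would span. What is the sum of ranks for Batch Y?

20.5

Sorted (descending): 559, 559, 559, 385, 361, 361, 284
The 3 values of 559 occupy positions 1–3 → average rank 2.
The 2 values of 361 occupy positions 5–6 → average rank (5+6)/2 = 5.5.
Batch Y values → pooled ranks: 361→5.5, 559→2, 284→7, 559→2, 385→4
Rank sum = 5.5 + 2 + 7 + 2 + 4 = 20.5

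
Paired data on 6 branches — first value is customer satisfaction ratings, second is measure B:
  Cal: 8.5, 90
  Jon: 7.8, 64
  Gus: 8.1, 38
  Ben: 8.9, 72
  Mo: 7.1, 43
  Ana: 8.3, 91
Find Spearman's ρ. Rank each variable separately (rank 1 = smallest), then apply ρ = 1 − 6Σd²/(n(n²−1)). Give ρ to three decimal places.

Ranks of variable 1: 5, 2, 3, 6, 1, 4
Ranks of variable 2: 5, 3, 1, 4, 2, 6
d = r₁ − r₂: 0, -1, 2, 2, -1, -2
d²: 0, 1, 4, 4, 1, 4; Σd² = 14
ρ = 1 − 6·14/(6·35) = 1 − 84/210 = 0.600

0.600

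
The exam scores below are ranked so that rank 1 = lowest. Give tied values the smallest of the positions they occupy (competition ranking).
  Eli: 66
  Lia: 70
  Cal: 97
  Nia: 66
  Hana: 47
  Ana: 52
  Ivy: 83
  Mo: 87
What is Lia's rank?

5

Sorted (ascending): 47, 52, 66, 66, 70, 83, 87, 97
The 2 values of 66 occupy positions 3–4 → each gets rank 3.
Lia has value 70 → rank 5.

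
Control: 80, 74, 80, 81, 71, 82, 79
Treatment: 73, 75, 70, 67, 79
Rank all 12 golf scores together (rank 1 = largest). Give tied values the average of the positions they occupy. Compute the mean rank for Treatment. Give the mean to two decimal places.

Sorted (descending): 82, 81, 80, 80, 79, 79, 75, 74, 73, 71, 70, 67
The 2 values of 80 occupy positions 3–4 → average rank (3+4)/2 = 3.5.
The 2 values of 79 occupy positions 5–6 → average rank (5+6)/2 = 5.5.
Treatment values → pooled ranks: 73→9, 75→7, 70→11, 67→12, 79→5.5
Mean rank = (9 + 7 + 11 + 12 + 5.5) / 5 = 8.90

8.90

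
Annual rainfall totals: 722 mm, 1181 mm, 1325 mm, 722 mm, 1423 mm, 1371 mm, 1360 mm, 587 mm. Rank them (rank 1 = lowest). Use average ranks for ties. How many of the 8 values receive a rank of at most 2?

1

Sorted (ascending): 587, 722, 722, 1181, 1325, 1360, 1371, 1423
The 2 values of 722 occupy positions 2–3 → average rank (2+3)/2 = 2.5.
Ranks ≤ 2: {1} → 1 value.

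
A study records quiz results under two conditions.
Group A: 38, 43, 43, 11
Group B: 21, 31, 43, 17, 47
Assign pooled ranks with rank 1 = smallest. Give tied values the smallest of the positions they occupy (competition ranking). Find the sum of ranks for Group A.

Sorted (ascending): 11, 17, 21, 31, 38, 43, 43, 43, 47
The 3 values of 43 occupy positions 6–8 → each gets rank 6.
Group A values → pooled ranks: 38→5, 43→6, 43→6, 11→1
Rank sum = 5 + 6 + 6 + 1 = 18

18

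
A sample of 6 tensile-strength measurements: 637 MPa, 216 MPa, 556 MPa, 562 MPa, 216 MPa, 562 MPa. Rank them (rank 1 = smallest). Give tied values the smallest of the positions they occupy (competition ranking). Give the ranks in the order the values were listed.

6, 1, 3, 4, 1, 4

Sorted (ascending): 216, 216, 556, 562, 562, 637
The 2 values of 216 occupy positions 1–2 → each gets rank 1.
The 2 values of 562 occupy positions 4–5 → each gets rank 4.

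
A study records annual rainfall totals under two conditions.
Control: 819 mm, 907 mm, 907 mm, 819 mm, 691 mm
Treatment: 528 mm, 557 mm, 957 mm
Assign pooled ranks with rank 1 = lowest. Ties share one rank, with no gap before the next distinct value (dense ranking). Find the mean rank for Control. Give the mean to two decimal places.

Sorted (ascending): 528, 557, 691, 819, 819, 907, 907, 957
The 2 values of 819 share dense rank 4.
The 2 values of 907 share dense rank 5.
Remaining distinct values take the next consecutive integers.
Control values → pooled ranks: 819→4, 907→5, 907→5, 819→4, 691→3
Mean rank = (4 + 5 + 5 + 4 + 3) / 5 = 4.20

4.20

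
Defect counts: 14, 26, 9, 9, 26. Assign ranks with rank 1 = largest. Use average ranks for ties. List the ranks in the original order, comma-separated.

Sorted (descending): 26, 26, 14, 9, 9
The 2 values of 26 occupy positions 1–2 → average rank (1+2)/2 = 1.5.
The 2 values of 9 occupy positions 4–5 → average rank (4+5)/2 = 4.5.

3, 1.5, 4.5, 4.5, 1.5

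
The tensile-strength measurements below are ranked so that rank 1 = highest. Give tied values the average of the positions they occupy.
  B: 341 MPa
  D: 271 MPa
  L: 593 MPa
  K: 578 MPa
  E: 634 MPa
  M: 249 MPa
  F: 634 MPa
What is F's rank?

1.5

Sorted (descending): 634, 634, 593, 578, 341, 271, 249
The 2 values of 634 occupy positions 1–2 → average rank (1+2)/2 = 1.5.
F has value 634 MPa → rank 1.5.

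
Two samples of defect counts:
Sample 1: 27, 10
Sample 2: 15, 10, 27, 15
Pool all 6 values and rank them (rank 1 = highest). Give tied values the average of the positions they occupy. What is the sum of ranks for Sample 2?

14

Sorted (descending): 27, 27, 15, 15, 10, 10
The 2 values of 27 occupy positions 1–2 → average rank (1+2)/2 = 1.5.
The 2 values of 15 occupy positions 3–4 → average rank (3+4)/2 = 3.5.
The 2 values of 10 occupy positions 5–6 → average rank (5+6)/2 = 5.5.
Sample 2 values → pooled ranks: 15→3.5, 10→5.5, 27→1.5, 15→3.5
Rank sum = 3.5 + 5.5 + 1.5 + 3.5 = 14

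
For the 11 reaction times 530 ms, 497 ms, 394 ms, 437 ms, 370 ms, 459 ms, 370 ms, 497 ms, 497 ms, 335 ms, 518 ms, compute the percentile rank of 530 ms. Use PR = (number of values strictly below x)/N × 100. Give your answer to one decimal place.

90.9

N = 11.
Strictly below 530: 10. Equal to 530: 1.
PR = 10/11 × 100 = 90.9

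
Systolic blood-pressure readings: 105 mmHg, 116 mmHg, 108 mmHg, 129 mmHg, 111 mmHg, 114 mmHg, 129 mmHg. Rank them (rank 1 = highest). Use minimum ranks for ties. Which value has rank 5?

Sorted (descending): 129, 129, 116, 114, 111, 108, 105
The 2 values of 129 occupy positions 1–2 → each gets rank 1.
Rank 5 → value 111.

111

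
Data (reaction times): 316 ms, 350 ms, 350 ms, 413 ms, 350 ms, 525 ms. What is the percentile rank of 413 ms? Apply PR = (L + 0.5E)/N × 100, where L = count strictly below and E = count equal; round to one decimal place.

N = 6.
Strictly below 413: 4. Equal to 413: 1.
PR = (4 + 0.5·1)/6 × 100 = 75.0

75.0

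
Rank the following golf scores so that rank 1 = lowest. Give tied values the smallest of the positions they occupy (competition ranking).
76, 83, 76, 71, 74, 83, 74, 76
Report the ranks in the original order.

Sorted (ascending): 71, 74, 74, 76, 76, 76, 83, 83
The 2 values of 74 occupy positions 2–3 → each gets rank 2.
The 3 values of 76 occupy positions 4–6 → each gets rank 4.
The 2 values of 83 occupy positions 7–8 → each gets rank 7.

4, 7, 4, 1, 2, 7, 2, 4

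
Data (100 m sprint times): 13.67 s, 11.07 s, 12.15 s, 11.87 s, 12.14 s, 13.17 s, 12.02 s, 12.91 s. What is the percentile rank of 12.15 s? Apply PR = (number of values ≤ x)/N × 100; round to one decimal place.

N = 8.
Strictly below 12.15: 4. Equal to 12.15: 1.
PR = 5/8 × 100 = 62.5

62.5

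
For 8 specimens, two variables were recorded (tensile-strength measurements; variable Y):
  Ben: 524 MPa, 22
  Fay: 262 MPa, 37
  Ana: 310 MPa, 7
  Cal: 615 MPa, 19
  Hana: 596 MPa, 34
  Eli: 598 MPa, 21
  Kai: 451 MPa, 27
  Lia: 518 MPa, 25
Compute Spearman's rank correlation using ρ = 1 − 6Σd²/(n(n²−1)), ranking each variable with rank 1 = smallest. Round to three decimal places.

-0.357

Ranks of variable 1: 5, 1, 2, 8, 6, 7, 3, 4
Ranks of variable 2: 4, 8, 1, 2, 7, 3, 6, 5
d = r₁ − r₂: 1, -7, 1, 6, -1, 4, -3, -1
d²: 1, 49, 1, 36, 1, 16, 9, 1; Σd² = 114
ρ = 1 − 6·114/(8·63) = 1 − 684/504 = -0.357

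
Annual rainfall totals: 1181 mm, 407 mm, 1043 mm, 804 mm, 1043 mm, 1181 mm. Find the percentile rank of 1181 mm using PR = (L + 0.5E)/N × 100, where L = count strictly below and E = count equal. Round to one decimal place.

N = 6.
Strictly below 1181: 4. Equal to 1181: 2.
PR = (4 + 0.5·2)/6 × 100 = 83.3

83.3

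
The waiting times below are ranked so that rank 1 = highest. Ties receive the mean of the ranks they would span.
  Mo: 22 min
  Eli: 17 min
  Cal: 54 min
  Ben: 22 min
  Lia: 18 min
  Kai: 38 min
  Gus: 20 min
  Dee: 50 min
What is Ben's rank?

Sorted (descending): 54, 50, 38, 22, 22, 20, 18, 17
The 2 values of 22 occupy positions 4–5 → average rank (4+5)/2 = 4.5.
Ben has value 22 min → rank 4.5.

4.5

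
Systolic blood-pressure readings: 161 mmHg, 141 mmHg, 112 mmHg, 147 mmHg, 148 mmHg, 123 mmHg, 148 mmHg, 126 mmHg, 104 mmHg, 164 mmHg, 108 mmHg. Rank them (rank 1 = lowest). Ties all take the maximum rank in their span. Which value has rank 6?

Sorted (ascending): 104, 108, 112, 123, 126, 141, 147, 148, 148, 161, 164
The 2 values of 148 occupy positions 8–9 → each gets rank 9.
Rank 6 → value 141.

141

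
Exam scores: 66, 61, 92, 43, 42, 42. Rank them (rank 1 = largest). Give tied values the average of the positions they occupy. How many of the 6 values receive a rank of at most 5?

4

Sorted (descending): 92, 66, 61, 43, 42, 42
The 2 values of 42 occupy positions 5–6 → average rank (5+6)/2 = 5.5.
Ranks ≤ 5: {1, 2, 3, 4} → 4 values.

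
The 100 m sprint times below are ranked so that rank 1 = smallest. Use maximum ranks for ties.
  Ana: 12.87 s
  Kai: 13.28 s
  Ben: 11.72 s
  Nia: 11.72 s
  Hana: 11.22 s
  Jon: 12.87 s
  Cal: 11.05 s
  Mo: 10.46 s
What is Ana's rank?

7

Sorted (ascending): 10.46, 11.05, 11.22, 11.72, 11.72, 12.87, 12.87, 13.28
The 2 values of 11.72 occupy positions 4–5 → each gets rank 5.
The 2 values of 12.87 occupy positions 6–7 → each gets rank 7.
Ana has value 12.87 s → rank 7.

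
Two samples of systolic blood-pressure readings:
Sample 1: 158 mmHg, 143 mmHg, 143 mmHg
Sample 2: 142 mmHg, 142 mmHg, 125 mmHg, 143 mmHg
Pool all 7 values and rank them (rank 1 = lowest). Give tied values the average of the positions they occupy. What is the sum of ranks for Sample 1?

Sorted (ascending): 125, 142, 142, 143, 143, 143, 158
The 2 values of 142 occupy positions 2–3 → average rank (2+3)/2 = 2.5.
The 3 values of 143 occupy positions 4–6 → average rank 5.
Sample 1 values → pooled ranks: 158→7, 143→5, 143→5
Rank sum = 7 + 5 + 5 = 17

17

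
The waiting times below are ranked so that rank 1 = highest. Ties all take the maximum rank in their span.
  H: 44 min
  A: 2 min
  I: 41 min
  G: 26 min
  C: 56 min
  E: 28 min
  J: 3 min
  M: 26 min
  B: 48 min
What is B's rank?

2

Sorted (descending): 56, 48, 44, 41, 28, 26, 26, 3, 2
The 2 values of 26 occupy positions 6–7 → each gets rank 7.
B has value 48 min → rank 2.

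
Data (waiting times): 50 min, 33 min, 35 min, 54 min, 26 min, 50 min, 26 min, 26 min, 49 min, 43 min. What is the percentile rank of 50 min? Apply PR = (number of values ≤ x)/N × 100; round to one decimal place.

N = 10.
Strictly below 50: 7. Equal to 50: 2.
PR = 9/10 × 100 = 90.0

90.0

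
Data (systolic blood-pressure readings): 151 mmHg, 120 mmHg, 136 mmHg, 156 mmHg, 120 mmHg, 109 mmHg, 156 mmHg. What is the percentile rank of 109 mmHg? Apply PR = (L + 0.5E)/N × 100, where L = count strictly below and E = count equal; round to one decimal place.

7.1

N = 7.
Strictly below 109: 0. Equal to 109: 1.
PR = (0 + 0.5·1)/7 × 100 = 7.1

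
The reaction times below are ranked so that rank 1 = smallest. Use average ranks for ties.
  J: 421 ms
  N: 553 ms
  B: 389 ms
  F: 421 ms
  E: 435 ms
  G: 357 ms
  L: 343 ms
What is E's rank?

Sorted (ascending): 343, 357, 389, 421, 421, 435, 553
The 2 values of 421 occupy positions 4–5 → average rank (4+5)/2 = 4.5.
E has value 435 ms → rank 6.

6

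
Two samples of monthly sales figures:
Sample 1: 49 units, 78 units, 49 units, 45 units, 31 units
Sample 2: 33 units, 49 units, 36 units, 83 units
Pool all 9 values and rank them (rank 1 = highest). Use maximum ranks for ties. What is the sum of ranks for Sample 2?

21

Sorted (descending): 83, 78, 49, 49, 49, 45, 36, 33, 31
The 3 values of 49 occupy positions 3–5 → each gets rank 5.
Sample 2 values → pooled ranks: 33→8, 49→5, 36→7, 83→1
Rank sum = 8 + 5 + 7 + 1 = 21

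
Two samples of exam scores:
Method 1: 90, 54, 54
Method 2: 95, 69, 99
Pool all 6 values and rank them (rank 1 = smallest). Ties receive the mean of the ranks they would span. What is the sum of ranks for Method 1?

Sorted (ascending): 54, 54, 69, 90, 95, 99
The 2 values of 54 occupy positions 1–2 → average rank (1+2)/2 = 1.5.
Method 1 values → pooled ranks: 90→4, 54→1.5, 54→1.5
Rank sum = 4 + 1.5 + 1.5 = 7

7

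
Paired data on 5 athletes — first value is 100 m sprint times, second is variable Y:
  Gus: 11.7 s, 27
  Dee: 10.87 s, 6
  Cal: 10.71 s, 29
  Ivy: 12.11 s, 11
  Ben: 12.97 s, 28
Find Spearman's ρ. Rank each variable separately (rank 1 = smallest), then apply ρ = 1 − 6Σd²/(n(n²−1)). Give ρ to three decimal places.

Ranks of variable 1: 3, 2, 1, 4, 5
Ranks of variable 2: 3, 1, 5, 2, 4
d = r₁ − r₂: 0, 1, -4, 2, 1
d²: 0, 1, 16, 4, 1; Σd² = 22
ρ = 1 − 6·22/(5·24) = 1 − 132/120 = -0.100

-0.100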